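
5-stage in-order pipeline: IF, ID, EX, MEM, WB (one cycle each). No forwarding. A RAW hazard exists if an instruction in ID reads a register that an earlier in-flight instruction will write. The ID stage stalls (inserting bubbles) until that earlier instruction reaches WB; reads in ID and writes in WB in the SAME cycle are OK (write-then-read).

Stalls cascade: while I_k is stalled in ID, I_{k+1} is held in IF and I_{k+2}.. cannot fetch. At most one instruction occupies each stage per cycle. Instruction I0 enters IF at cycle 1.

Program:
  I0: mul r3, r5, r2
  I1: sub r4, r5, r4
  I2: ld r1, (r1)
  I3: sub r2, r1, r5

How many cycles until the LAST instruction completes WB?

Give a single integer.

Answer: 10

Derivation:
I0 mul r3 <- r5,r2: IF@1 ID@2 stall=0 (-) EX@3 MEM@4 WB@5
I1 sub r4 <- r5,r4: IF@2 ID@3 stall=0 (-) EX@4 MEM@5 WB@6
I2 ld r1 <- r1: IF@3 ID@4 stall=0 (-) EX@5 MEM@6 WB@7
I3 sub r2 <- r1,r5: IF@4 ID@5 stall=2 (RAW on I2.r1 (WB@7)) EX@8 MEM@9 WB@10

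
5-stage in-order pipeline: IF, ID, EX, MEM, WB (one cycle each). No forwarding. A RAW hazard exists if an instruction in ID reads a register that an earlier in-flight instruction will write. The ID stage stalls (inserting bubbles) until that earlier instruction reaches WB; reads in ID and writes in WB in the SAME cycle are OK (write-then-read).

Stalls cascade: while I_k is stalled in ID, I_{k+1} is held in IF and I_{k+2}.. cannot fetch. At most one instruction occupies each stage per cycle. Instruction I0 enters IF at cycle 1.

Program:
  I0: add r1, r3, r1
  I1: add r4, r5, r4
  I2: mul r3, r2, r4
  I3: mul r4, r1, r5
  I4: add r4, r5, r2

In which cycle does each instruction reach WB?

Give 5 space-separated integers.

Answer: 5 6 9 10 11

Derivation:
I0 add r1 <- r3,r1: IF@1 ID@2 stall=0 (-) EX@3 MEM@4 WB@5
I1 add r4 <- r5,r4: IF@2 ID@3 stall=0 (-) EX@4 MEM@5 WB@6
I2 mul r3 <- r2,r4: IF@3 ID@4 stall=2 (RAW on I1.r4 (WB@6)) EX@7 MEM@8 WB@9
I3 mul r4 <- r1,r5: IF@4 ID@7 stall=0 (-) EX@8 MEM@9 WB@10
I4 add r4 <- r5,r2: IF@7 ID@8 stall=0 (-) EX@9 MEM@10 WB@11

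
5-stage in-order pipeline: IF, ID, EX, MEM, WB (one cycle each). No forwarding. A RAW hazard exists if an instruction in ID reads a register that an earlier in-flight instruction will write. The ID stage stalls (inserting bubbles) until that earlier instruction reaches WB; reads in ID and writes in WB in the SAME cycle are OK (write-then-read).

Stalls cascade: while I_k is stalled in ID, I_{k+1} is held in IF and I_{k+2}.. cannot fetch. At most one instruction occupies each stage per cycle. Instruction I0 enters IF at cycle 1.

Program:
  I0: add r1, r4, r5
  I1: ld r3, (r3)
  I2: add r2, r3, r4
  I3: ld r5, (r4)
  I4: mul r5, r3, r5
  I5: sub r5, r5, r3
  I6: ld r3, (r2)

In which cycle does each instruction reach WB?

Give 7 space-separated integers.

I0 add r1 <- r4,r5: IF@1 ID@2 stall=0 (-) EX@3 MEM@4 WB@5
I1 ld r3 <- r3: IF@2 ID@3 stall=0 (-) EX@4 MEM@5 WB@6
I2 add r2 <- r3,r4: IF@3 ID@4 stall=2 (RAW on I1.r3 (WB@6)) EX@7 MEM@8 WB@9
I3 ld r5 <- r4: IF@4 ID@7 stall=0 (-) EX@8 MEM@9 WB@10
I4 mul r5 <- r3,r5: IF@7 ID@8 stall=2 (RAW on I3.r5 (WB@10)) EX@11 MEM@12 WB@13
I5 sub r5 <- r5,r3: IF@8 ID@11 stall=2 (RAW on I4.r5 (WB@13)) EX@14 MEM@15 WB@16
I6 ld r3 <- r2: IF@11 ID@14 stall=0 (-) EX@15 MEM@16 WB@17

Answer: 5 6 9 10 13 16 17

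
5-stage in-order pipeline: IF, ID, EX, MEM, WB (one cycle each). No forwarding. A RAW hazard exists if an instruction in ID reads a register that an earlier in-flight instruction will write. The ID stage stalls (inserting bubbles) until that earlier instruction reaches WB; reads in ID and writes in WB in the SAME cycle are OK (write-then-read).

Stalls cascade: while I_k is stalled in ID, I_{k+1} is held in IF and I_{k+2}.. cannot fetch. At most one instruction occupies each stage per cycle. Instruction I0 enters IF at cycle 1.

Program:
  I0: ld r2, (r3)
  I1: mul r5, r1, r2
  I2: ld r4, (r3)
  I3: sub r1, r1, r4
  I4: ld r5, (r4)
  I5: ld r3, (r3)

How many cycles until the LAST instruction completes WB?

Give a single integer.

I0 ld r2 <- r3: IF@1 ID@2 stall=0 (-) EX@3 MEM@4 WB@5
I1 mul r5 <- r1,r2: IF@2 ID@3 stall=2 (RAW on I0.r2 (WB@5)) EX@6 MEM@7 WB@8
I2 ld r4 <- r3: IF@3 ID@6 stall=0 (-) EX@7 MEM@8 WB@9
I3 sub r1 <- r1,r4: IF@6 ID@7 stall=2 (RAW on I2.r4 (WB@9)) EX@10 MEM@11 WB@12
I4 ld r5 <- r4: IF@7 ID@10 stall=0 (-) EX@11 MEM@12 WB@13
I5 ld r3 <- r3: IF@10 ID@11 stall=0 (-) EX@12 MEM@13 WB@14

Answer: 14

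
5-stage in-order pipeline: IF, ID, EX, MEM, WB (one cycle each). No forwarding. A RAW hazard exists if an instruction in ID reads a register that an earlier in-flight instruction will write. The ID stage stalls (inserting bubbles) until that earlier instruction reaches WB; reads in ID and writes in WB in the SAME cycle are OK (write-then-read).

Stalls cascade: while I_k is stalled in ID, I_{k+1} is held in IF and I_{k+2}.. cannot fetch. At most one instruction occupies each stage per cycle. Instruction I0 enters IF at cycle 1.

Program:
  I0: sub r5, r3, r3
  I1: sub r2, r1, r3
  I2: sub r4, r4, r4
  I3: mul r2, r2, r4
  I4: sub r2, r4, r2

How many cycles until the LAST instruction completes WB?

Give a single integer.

I0 sub r5 <- r3,r3: IF@1 ID@2 stall=0 (-) EX@3 MEM@4 WB@5
I1 sub r2 <- r1,r3: IF@2 ID@3 stall=0 (-) EX@4 MEM@5 WB@6
I2 sub r4 <- r4,r4: IF@3 ID@4 stall=0 (-) EX@5 MEM@6 WB@7
I3 mul r2 <- r2,r4: IF@4 ID@5 stall=2 (RAW on I2.r4 (WB@7)) EX@8 MEM@9 WB@10
I4 sub r2 <- r4,r2: IF@5 ID@8 stall=2 (RAW on I3.r2 (WB@10)) EX@11 MEM@12 WB@13

Answer: 13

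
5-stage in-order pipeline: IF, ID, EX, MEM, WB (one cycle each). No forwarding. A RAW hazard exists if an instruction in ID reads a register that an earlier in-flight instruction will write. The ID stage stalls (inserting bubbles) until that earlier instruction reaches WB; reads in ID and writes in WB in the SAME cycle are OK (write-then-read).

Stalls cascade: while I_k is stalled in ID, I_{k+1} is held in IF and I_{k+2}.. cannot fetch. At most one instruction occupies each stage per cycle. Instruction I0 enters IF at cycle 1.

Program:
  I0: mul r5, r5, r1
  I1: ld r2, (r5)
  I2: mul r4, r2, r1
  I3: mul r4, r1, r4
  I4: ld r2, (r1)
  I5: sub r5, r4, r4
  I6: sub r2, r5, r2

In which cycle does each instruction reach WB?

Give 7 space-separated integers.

I0 mul r5 <- r5,r1: IF@1 ID@2 stall=0 (-) EX@3 MEM@4 WB@5
I1 ld r2 <- r5: IF@2 ID@3 stall=2 (RAW on I0.r5 (WB@5)) EX@6 MEM@7 WB@8
I2 mul r4 <- r2,r1: IF@3 ID@6 stall=2 (RAW on I1.r2 (WB@8)) EX@9 MEM@10 WB@11
I3 mul r4 <- r1,r4: IF@6 ID@9 stall=2 (RAW on I2.r4 (WB@11)) EX@12 MEM@13 WB@14
I4 ld r2 <- r1: IF@9 ID@12 stall=0 (-) EX@13 MEM@14 WB@15
I5 sub r5 <- r4,r4: IF@12 ID@13 stall=1 (RAW on I3.r4 (WB@14)) EX@15 MEM@16 WB@17
I6 sub r2 <- r5,r2: IF@13 ID@15 stall=2 (RAW on I5.r5 (WB@17)) EX@18 MEM@19 WB@20

Answer: 5 8 11 14 15 17 20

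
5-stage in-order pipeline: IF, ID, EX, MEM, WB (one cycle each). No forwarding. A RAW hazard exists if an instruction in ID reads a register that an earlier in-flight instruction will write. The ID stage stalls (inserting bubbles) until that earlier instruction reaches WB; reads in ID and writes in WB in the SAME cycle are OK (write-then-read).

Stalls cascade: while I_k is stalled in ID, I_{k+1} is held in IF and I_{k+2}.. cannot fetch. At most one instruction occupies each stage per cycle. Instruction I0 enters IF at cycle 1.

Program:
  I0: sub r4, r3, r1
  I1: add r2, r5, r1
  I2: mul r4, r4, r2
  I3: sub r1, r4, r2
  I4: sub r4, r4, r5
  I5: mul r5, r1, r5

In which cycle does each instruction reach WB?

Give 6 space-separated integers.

Answer: 5 6 9 12 13 15

Derivation:
I0 sub r4 <- r3,r1: IF@1 ID@2 stall=0 (-) EX@3 MEM@4 WB@5
I1 add r2 <- r5,r1: IF@2 ID@3 stall=0 (-) EX@4 MEM@5 WB@6
I2 mul r4 <- r4,r2: IF@3 ID@4 stall=2 (RAW on I1.r2 (WB@6)) EX@7 MEM@8 WB@9
I3 sub r1 <- r4,r2: IF@4 ID@7 stall=2 (RAW on I2.r4 (WB@9)) EX@10 MEM@11 WB@12
I4 sub r4 <- r4,r5: IF@7 ID@10 stall=0 (-) EX@11 MEM@12 WB@13
I5 mul r5 <- r1,r5: IF@10 ID@11 stall=1 (RAW on I3.r1 (WB@12)) EX@13 MEM@14 WB@15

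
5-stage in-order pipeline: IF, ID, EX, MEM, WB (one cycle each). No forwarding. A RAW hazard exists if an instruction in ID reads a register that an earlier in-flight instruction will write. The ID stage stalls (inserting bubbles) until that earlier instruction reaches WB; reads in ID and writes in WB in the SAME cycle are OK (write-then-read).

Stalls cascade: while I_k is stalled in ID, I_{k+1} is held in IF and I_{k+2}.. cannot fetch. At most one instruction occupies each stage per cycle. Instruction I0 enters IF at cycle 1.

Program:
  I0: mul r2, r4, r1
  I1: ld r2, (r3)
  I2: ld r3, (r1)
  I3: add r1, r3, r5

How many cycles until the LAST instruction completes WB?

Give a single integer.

I0 mul r2 <- r4,r1: IF@1 ID@2 stall=0 (-) EX@3 MEM@4 WB@5
I1 ld r2 <- r3: IF@2 ID@3 stall=0 (-) EX@4 MEM@5 WB@6
I2 ld r3 <- r1: IF@3 ID@4 stall=0 (-) EX@5 MEM@6 WB@7
I3 add r1 <- r3,r5: IF@4 ID@5 stall=2 (RAW on I2.r3 (WB@7)) EX@8 MEM@9 WB@10

Answer: 10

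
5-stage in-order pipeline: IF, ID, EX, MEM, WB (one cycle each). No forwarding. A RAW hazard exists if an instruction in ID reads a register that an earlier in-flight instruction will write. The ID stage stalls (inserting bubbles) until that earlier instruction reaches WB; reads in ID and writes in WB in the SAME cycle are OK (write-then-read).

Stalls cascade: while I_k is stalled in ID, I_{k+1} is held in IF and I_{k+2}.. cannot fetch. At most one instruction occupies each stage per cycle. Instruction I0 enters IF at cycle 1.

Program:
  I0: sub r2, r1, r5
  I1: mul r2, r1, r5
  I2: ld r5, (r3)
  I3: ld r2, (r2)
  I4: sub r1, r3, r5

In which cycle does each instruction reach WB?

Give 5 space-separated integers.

Answer: 5 6 7 9 10

Derivation:
I0 sub r2 <- r1,r5: IF@1 ID@2 stall=0 (-) EX@3 MEM@4 WB@5
I1 mul r2 <- r1,r5: IF@2 ID@3 stall=0 (-) EX@4 MEM@5 WB@6
I2 ld r5 <- r3: IF@3 ID@4 stall=0 (-) EX@5 MEM@6 WB@7
I3 ld r2 <- r2: IF@4 ID@5 stall=1 (RAW on I1.r2 (WB@6)) EX@7 MEM@8 WB@9
I4 sub r1 <- r3,r5: IF@5 ID@7 stall=0 (-) EX@8 MEM@9 WB@10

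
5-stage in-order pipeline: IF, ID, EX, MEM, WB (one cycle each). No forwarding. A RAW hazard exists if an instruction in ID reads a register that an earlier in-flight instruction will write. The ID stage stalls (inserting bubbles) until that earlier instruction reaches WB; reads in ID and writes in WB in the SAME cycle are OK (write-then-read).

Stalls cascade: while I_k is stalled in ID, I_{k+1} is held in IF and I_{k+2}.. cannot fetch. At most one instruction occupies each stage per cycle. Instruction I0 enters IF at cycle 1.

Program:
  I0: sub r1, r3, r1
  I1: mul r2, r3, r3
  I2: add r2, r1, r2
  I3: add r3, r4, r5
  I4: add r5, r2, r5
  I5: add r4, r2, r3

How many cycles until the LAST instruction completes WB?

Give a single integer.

I0 sub r1 <- r3,r1: IF@1 ID@2 stall=0 (-) EX@3 MEM@4 WB@5
I1 mul r2 <- r3,r3: IF@2 ID@3 stall=0 (-) EX@4 MEM@5 WB@6
I2 add r2 <- r1,r2: IF@3 ID@4 stall=2 (RAW on I1.r2 (WB@6)) EX@7 MEM@8 WB@9
I3 add r3 <- r4,r5: IF@4 ID@7 stall=0 (-) EX@8 MEM@9 WB@10
I4 add r5 <- r2,r5: IF@7 ID@8 stall=1 (RAW on I2.r2 (WB@9)) EX@10 MEM@11 WB@12
I5 add r4 <- r2,r3: IF@8 ID@10 stall=0 (-) EX@11 MEM@12 WB@13

Answer: 13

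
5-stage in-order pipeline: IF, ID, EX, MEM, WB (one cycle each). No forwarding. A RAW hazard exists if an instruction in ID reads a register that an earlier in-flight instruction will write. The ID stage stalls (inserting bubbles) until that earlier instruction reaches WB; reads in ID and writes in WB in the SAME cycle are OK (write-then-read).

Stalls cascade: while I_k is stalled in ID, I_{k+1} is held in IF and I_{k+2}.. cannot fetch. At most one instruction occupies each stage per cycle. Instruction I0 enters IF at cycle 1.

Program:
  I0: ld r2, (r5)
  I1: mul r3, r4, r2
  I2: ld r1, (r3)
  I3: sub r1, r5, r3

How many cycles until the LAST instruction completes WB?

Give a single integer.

I0 ld r2 <- r5: IF@1 ID@2 stall=0 (-) EX@3 MEM@4 WB@5
I1 mul r3 <- r4,r2: IF@2 ID@3 stall=2 (RAW on I0.r2 (WB@5)) EX@6 MEM@7 WB@8
I2 ld r1 <- r3: IF@3 ID@6 stall=2 (RAW on I1.r3 (WB@8)) EX@9 MEM@10 WB@11
I3 sub r1 <- r5,r3: IF@6 ID@9 stall=0 (-) EX@10 MEM@11 WB@12

Answer: 12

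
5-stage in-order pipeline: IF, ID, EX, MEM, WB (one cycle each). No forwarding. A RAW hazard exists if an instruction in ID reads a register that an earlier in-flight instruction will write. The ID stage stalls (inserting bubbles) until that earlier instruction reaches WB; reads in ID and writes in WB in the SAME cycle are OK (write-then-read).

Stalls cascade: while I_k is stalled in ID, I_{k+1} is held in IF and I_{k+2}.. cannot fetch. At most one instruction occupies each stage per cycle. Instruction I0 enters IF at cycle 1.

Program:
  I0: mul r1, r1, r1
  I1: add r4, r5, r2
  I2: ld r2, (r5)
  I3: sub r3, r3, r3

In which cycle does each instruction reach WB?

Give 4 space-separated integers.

Answer: 5 6 7 8

Derivation:
I0 mul r1 <- r1,r1: IF@1 ID@2 stall=0 (-) EX@3 MEM@4 WB@5
I1 add r4 <- r5,r2: IF@2 ID@3 stall=0 (-) EX@4 MEM@5 WB@6
I2 ld r2 <- r5: IF@3 ID@4 stall=0 (-) EX@5 MEM@6 WB@7
I3 sub r3 <- r3,r3: IF@4 ID@5 stall=0 (-) EX@6 MEM@7 WB@8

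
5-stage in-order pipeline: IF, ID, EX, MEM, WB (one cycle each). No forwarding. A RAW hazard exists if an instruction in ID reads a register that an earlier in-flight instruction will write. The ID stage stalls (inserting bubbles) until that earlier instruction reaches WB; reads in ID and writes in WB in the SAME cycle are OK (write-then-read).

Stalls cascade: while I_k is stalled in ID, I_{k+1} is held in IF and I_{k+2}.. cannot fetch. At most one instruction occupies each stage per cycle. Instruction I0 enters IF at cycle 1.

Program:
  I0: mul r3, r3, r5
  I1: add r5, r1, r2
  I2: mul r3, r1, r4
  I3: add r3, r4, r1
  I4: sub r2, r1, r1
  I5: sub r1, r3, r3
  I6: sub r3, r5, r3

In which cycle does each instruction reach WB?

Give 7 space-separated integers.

I0 mul r3 <- r3,r5: IF@1 ID@2 stall=0 (-) EX@3 MEM@4 WB@5
I1 add r5 <- r1,r2: IF@2 ID@3 stall=0 (-) EX@4 MEM@5 WB@6
I2 mul r3 <- r1,r4: IF@3 ID@4 stall=0 (-) EX@5 MEM@6 WB@7
I3 add r3 <- r4,r1: IF@4 ID@5 stall=0 (-) EX@6 MEM@7 WB@8
I4 sub r2 <- r1,r1: IF@5 ID@6 stall=0 (-) EX@7 MEM@8 WB@9
I5 sub r1 <- r3,r3: IF@6 ID@7 stall=1 (RAW on I3.r3 (WB@8)) EX@9 MEM@10 WB@11
I6 sub r3 <- r5,r3: IF@7 ID@9 stall=0 (-) EX@10 MEM@11 WB@12

Answer: 5 6 7 8 9 11 12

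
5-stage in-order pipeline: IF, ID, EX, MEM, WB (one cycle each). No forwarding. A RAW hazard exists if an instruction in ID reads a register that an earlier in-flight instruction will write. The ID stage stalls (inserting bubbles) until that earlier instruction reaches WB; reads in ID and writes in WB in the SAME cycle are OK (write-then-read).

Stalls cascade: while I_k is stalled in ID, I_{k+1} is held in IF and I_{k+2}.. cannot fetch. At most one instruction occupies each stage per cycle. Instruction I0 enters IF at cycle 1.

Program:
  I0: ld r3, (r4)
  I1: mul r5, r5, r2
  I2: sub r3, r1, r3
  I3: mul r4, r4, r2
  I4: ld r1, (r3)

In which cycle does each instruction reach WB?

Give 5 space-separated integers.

Answer: 5 6 8 9 11

Derivation:
I0 ld r3 <- r4: IF@1 ID@2 stall=0 (-) EX@3 MEM@4 WB@5
I1 mul r5 <- r5,r2: IF@2 ID@3 stall=0 (-) EX@4 MEM@5 WB@6
I2 sub r3 <- r1,r3: IF@3 ID@4 stall=1 (RAW on I0.r3 (WB@5)) EX@6 MEM@7 WB@8
I3 mul r4 <- r4,r2: IF@4 ID@6 stall=0 (-) EX@7 MEM@8 WB@9
I4 ld r1 <- r3: IF@6 ID@7 stall=1 (RAW on I2.r3 (WB@8)) EX@9 MEM@10 WB@11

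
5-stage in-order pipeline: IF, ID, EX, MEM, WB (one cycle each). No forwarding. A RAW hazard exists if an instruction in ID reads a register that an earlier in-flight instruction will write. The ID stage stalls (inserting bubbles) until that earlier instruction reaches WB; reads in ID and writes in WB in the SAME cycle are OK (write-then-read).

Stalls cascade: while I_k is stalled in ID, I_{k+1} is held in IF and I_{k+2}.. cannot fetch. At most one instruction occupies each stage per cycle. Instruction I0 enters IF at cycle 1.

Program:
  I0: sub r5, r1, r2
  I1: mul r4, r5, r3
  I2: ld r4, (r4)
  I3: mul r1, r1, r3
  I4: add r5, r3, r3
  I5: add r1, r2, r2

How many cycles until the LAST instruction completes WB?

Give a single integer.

Answer: 14

Derivation:
I0 sub r5 <- r1,r2: IF@1 ID@2 stall=0 (-) EX@3 MEM@4 WB@5
I1 mul r4 <- r5,r3: IF@2 ID@3 stall=2 (RAW on I0.r5 (WB@5)) EX@6 MEM@7 WB@8
I2 ld r4 <- r4: IF@3 ID@6 stall=2 (RAW on I1.r4 (WB@8)) EX@9 MEM@10 WB@11
I3 mul r1 <- r1,r3: IF@6 ID@9 stall=0 (-) EX@10 MEM@11 WB@12
I4 add r5 <- r3,r3: IF@9 ID@10 stall=0 (-) EX@11 MEM@12 WB@13
I5 add r1 <- r2,r2: IF@10 ID@11 stall=0 (-) EX@12 MEM@13 WB@14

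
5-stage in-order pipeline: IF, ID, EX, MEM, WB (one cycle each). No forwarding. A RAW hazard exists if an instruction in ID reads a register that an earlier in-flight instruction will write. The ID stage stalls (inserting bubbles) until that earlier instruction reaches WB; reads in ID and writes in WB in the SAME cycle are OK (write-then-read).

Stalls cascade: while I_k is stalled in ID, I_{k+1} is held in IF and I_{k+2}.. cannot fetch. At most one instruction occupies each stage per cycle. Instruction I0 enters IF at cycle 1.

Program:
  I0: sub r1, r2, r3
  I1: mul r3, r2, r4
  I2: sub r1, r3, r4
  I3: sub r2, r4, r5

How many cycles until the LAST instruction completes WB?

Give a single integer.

Answer: 10

Derivation:
I0 sub r1 <- r2,r3: IF@1 ID@2 stall=0 (-) EX@3 MEM@4 WB@5
I1 mul r3 <- r2,r4: IF@2 ID@3 stall=0 (-) EX@4 MEM@5 WB@6
I2 sub r1 <- r3,r4: IF@3 ID@4 stall=2 (RAW on I1.r3 (WB@6)) EX@7 MEM@8 WB@9
I3 sub r2 <- r4,r5: IF@4 ID@7 stall=0 (-) EX@8 MEM@9 WB@10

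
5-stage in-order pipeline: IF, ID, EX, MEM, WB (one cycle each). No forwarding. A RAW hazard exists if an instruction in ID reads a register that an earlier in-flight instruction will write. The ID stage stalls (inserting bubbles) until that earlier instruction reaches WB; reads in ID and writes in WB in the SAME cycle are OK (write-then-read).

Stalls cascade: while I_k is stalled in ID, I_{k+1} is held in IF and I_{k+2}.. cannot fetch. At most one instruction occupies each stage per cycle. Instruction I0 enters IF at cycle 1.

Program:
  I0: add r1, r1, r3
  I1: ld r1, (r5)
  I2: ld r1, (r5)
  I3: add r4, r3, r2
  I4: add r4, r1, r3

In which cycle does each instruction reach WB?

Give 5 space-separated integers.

Answer: 5 6 7 8 10

Derivation:
I0 add r1 <- r1,r3: IF@1 ID@2 stall=0 (-) EX@3 MEM@4 WB@5
I1 ld r1 <- r5: IF@2 ID@3 stall=0 (-) EX@4 MEM@5 WB@6
I2 ld r1 <- r5: IF@3 ID@4 stall=0 (-) EX@5 MEM@6 WB@7
I3 add r4 <- r3,r2: IF@4 ID@5 stall=0 (-) EX@6 MEM@7 WB@8
I4 add r4 <- r1,r3: IF@5 ID@6 stall=1 (RAW on I2.r1 (WB@7)) EX@8 MEM@9 WB@10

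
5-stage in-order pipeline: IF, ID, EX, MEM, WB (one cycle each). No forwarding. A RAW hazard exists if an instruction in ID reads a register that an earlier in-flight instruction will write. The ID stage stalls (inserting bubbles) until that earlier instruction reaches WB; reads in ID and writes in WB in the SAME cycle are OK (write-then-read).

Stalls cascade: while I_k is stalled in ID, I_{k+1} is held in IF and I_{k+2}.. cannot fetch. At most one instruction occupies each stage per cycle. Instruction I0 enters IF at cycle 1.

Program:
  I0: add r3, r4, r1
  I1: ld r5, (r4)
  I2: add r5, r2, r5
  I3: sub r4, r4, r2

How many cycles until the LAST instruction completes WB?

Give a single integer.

Answer: 10

Derivation:
I0 add r3 <- r4,r1: IF@1 ID@2 stall=0 (-) EX@3 MEM@4 WB@5
I1 ld r5 <- r4: IF@2 ID@3 stall=0 (-) EX@4 MEM@5 WB@6
I2 add r5 <- r2,r5: IF@3 ID@4 stall=2 (RAW on I1.r5 (WB@6)) EX@7 MEM@8 WB@9
I3 sub r4 <- r4,r2: IF@4 ID@7 stall=0 (-) EX@8 MEM@9 WB@10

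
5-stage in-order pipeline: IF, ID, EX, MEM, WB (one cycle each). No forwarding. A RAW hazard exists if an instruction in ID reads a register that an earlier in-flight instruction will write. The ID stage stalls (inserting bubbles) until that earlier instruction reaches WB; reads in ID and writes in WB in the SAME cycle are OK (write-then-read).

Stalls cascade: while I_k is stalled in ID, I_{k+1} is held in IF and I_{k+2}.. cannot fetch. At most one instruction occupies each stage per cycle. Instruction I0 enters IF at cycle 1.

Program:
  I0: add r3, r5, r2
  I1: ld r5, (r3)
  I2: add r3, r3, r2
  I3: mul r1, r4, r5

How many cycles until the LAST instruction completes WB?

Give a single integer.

I0 add r3 <- r5,r2: IF@1 ID@2 stall=0 (-) EX@3 MEM@4 WB@5
I1 ld r5 <- r3: IF@2 ID@3 stall=2 (RAW on I0.r3 (WB@5)) EX@6 MEM@7 WB@8
I2 add r3 <- r3,r2: IF@3 ID@6 stall=0 (-) EX@7 MEM@8 WB@9
I3 mul r1 <- r4,r5: IF@6 ID@7 stall=1 (RAW on I1.r5 (WB@8)) EX@9 MEM@10 WB@11

Answer: 11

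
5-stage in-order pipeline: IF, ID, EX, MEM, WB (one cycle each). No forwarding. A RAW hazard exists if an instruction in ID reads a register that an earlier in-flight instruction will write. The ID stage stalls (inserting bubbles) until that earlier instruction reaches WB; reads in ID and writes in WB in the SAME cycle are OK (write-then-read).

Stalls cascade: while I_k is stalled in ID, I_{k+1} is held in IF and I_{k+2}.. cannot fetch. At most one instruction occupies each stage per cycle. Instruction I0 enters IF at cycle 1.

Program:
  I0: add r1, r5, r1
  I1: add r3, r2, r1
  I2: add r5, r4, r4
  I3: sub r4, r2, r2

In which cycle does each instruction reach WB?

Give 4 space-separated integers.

I0 add r1 <- r5,r1: IF@1 ID@2 stall=0 (-) EX@3 MEM@4 WB@5
I1 add r3 <- r2,r1: IF@2 ID@3 stall=2 (RAW on I0.r1 (WB@5)) EX@6 MEM@7 WB@8
I2 add r5 <- r4,r4: IF@3 ID@6 stall=0 (-) EX@7 MEM@8 WB@9
I3 sub r4 <- r2,r2: IF@6 ID@7 stall=0 (-) EX@8 MEM@9 WB@10

Answer: 5 8 9 10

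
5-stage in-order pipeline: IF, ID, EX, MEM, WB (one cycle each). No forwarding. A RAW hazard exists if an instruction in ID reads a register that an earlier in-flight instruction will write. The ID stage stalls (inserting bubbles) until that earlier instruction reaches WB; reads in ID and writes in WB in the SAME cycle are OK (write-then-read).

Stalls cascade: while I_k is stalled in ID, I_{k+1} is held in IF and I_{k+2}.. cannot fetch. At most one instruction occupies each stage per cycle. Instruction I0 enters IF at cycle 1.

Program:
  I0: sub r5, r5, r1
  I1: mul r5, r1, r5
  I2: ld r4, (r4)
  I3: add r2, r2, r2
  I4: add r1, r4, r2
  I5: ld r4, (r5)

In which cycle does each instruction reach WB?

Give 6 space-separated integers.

I0 sub r5 <- r5,r1: IF@1 ID@2 stall=0 (-) EX@3 MEM@4 WB@5
I1 mul r5 <- r1,r5: IF@2 ID@3 stall=2 (RAW on I0.r5 (WB@5)) EX@6 MEM@7 WB@8
I2 ld r4 <- r4: IF@3 ID@6 stall=0 (-) EX@7 MEM@8 WB@9
I3 add r2 <- r2,r2: IF@6 ID@7 stall=0 (-) EX@8 MEM@9 WB@10
I4 add r1 <- r4,r2: IF@7 ID@8 stall=2 (RAW on I3.r2 (WB@10)) EX@11 MEM@12 WB@13
I5 ld r4 <- r5: IF@8 ID@11 stall=0 (-) EX@12 MEM@13 WB@14

Answer: 5 8 9 10 13 14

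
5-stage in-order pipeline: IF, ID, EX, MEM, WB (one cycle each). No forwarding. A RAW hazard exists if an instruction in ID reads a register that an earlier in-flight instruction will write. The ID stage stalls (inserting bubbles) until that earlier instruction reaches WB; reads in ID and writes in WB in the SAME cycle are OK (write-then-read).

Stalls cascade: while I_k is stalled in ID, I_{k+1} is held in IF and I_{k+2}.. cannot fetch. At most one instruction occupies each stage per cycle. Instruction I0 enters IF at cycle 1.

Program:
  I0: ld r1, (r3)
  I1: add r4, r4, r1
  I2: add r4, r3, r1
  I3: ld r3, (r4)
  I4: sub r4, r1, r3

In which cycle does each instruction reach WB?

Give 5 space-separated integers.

Answer: 5 8 9 12 15

Derivation:
I0 ld r1 <- r3: IF@1 ID@2 stall=0 (-) EX@3 MEM@4 WB@5
I1 add r4 <- r4,r1: IF@2 ID@3 stall=2 (RAW on I0.r1 (WB@5)) EX@6 MEM@7 WB@8
I2 add r4 <- r3,r1: IF@3 ID@6 stall=0 (-) EX@7 MEM@8 WB@9
I3 ld r3 <- r4: IF@6 ID@7 stall=2 (RAW on I2.r4 (WB@9)) EX@10 MEM@11 WB@12
I4 sub r4 <- r1,r3: IF@7 ID@10 stall=2 (RAW on I3.r3 (WB@12)) EX@13 MEM@14 WB@15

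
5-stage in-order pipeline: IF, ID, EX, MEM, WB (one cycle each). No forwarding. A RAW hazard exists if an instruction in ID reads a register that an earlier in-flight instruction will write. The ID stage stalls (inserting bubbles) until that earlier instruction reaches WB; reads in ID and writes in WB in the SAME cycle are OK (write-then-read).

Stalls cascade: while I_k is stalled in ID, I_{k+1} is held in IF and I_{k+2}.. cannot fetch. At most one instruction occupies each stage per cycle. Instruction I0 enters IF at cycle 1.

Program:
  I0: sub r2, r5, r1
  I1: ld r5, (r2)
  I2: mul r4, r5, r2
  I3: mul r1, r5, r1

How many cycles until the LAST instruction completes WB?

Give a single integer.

Answer: 12

Derivation:
I0 sub r2 <- r5,r1: IF@1 ID@2 stall=0 (-) EX@3 MEM@4 WB@5
I1 ld r5 <- r2: IF@2 ID@3 stall=2 (RAW on I0.r2 (WB@5)) EX@6 MEM@7 WB@8
I2 mul r4 <- r5,r2: IF@3 ID@6 stall=2 (RAW on I1.r5 (WB@8)) EX@9 MEM@10 WB@11
I3 mul r1 <- r5,r1: IF@6 ID@9 stall=0 (-) EX@10 MEM@11 WB@12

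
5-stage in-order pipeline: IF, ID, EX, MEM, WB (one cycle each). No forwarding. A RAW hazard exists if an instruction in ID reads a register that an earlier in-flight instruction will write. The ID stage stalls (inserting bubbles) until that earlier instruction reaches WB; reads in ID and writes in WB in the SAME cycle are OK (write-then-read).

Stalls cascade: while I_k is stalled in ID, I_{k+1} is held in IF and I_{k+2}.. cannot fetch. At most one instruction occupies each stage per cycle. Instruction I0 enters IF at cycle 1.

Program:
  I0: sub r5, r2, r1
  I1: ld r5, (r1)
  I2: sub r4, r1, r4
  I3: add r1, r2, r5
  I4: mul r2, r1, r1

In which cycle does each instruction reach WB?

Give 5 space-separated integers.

Answer: 5 6 7 9 12

Derivation:
I0 sub r5 <- r2,r1: IF@1 ID@2 stall=0 (-) EX@3 MEM@4 WB@5
I1 ld r5 <- r1: IF@2 ID@3 stall=0 (-) EX@4 MEM@5 WB@6
I2 sub r4 <- r1,r4: IF@3 ID@4 stall=0 (-) EX@5 MEM@6 WB@7
I3 add r1 <- r2,r5: IF@4 ID@5 stall=1 (RAW on I1.r5 (WB@6)) EX@7 MEM@8 WB@9
I4 mul r2 <- r1,r1: IF@5 ID@7 stall=2 (RAW on I3.r1 (WB@9)) EX@10 MEM@11 WB@12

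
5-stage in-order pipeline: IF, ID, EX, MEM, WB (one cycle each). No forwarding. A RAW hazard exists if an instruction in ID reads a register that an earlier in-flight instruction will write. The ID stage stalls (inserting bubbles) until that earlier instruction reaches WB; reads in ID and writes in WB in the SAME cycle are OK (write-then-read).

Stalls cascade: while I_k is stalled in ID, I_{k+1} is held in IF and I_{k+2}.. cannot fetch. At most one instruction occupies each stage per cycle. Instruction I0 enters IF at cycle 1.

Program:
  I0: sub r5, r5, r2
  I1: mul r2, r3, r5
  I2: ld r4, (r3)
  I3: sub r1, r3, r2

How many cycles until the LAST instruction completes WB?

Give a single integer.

I0 sub r5 <- r5,r2: IF@1 ID@2 stall=0 (-) EX@3 MEM@4 WB@5
I1 mul r2 <- r3,r5: IF@2 ID@3 stall=2 (RAW on I0.r5 (WB@5)) EX@6 MEM@7 WB@8
I2 ld r4 <- r3: IF@3 ID@6 stall=0 (-) EX@7 MEM@8 WB@9
I3 sub r1 <- r3,r2: IF@6 ID@7 stall=1 (RAW on I1.r2 (WB@8)) EX@9 MEM@10 WB@11

Answer: 11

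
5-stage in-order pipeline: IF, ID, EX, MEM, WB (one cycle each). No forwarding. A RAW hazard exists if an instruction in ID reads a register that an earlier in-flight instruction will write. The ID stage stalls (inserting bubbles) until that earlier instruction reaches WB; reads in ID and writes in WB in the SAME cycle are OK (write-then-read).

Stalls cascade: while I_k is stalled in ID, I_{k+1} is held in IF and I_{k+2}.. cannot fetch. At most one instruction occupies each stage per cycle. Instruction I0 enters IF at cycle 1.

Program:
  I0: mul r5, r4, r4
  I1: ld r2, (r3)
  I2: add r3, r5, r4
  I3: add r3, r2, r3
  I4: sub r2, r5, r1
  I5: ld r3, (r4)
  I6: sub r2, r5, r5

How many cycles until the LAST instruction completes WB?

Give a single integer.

Answer: 14

Derivation:
I0 mul r5 <- r4,r4: IF@1 ID@2 stall=0 (-) EX@3 MEM@4 WB@5
I1 ld r2 <- r3: IF@2 ID@3 stall=0 (-) EX@4 MEM@5 WB@6
I2 add r3 <- r5,r4: IF@3 ID@4 stall=1 (RAW on I0.r5 (WB@5)) EX@6 MEM@7 WB@8
I3 add r3 <- r2,r3: IF@4 ID@6 stall=2 (RAW on I2.r3 (WB@8)) EX@9 MEM@10 WB@11
I4 sub r2 <- r5,r1: IF@6 ID@9 stall=0 (-) EX@10 MEM@11 WB@12
I5 ld r3 <- r4: IF@9 ID@10 stall=0 (-) EX@11 MEM@12 WB@13
I6 sub r2 <- r5,r5: IF@10 ID@11 stall=0 (-) EX@12 MEM@13 WB@14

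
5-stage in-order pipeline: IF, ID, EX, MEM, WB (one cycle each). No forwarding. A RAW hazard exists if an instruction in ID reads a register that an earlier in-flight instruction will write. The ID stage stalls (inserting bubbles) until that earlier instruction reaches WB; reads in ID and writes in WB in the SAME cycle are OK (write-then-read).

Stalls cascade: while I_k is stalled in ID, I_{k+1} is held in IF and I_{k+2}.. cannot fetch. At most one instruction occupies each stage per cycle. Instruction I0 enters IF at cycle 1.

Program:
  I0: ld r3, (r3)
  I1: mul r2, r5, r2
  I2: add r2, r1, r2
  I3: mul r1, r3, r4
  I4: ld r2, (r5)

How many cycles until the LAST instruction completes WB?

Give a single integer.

I0 ld r3 <- r3: IF@1 ID@2 stall=0 (-) EX@3 MEM@4 WB@5
I1 mul r2 <- r5,r2: IF@2 ID@3 stall=0 (-) EX@4 MEM@5 WB@6
I2 add r2 <- r1,r2: IF@3 ID@4 stall=2 (RAW on I1.r2 (WB@6)) EX@7 MEM@8 WB@9
I3 mul r1 <- r3,r4: IF@4 ID@7 stall=0 (-) EX@8 MEM@9 WB@10
I4 ld r2 <- r5: IF@7 ID@8 stall=0 (-) EX@9 MEM@10 WB@11

Answer: 11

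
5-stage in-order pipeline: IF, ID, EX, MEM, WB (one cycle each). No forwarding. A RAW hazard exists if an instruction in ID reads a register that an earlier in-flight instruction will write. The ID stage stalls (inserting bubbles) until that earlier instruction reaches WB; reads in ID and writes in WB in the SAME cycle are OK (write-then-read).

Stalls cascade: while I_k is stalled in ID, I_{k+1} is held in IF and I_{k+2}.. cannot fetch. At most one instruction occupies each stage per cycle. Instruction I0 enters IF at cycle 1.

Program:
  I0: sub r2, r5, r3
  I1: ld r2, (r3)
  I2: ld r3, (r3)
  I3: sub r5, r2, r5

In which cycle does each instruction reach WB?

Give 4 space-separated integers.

I0 sub r2 <- r5,r3: IF@1 ID@2 stall=0 (-) EX@3 MEM@4 WB@5
I1 ld r2 <- r3: IF@2 ID@3 stall=0 (-) EX@4 MEM@5 WB@6
I2 ld r3 <- r3: IF@3 ID@4 stall=0 (-) EX@5 MEM@6 WB@7
I3 sub r5 <- r2,r5: IF@4 ID@5 stall=1 (RAW on I1.r2 (WB@6)) EX@7 MEM@8 WB@9

Answer: 5 6 7 9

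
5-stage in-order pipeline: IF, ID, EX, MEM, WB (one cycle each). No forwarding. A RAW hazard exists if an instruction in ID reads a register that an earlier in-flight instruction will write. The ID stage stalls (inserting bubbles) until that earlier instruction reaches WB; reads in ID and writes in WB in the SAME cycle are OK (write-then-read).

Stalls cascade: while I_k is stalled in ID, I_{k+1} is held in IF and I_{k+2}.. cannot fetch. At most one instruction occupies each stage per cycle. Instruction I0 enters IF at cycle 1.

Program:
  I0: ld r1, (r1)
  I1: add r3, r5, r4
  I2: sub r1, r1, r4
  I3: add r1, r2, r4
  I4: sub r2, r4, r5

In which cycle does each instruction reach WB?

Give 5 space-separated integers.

I0 ld r1 <- r1: IF@1 ID@2 stall=0 (-) EX@3 MEM@4 WB@5
I1 add r3 <- r5,r4: IF@2 ID@3 stall=0 (-) EX@4 MEM@5 WB@6
I2 sub r1 <- r1,r4: IF@3 ID@4 stall=1 (RAW on I0.r1 (WB@5)) EX@6 MEM@7 WB@8
I3 add r1 <- r2,r4: IF@4 ID@6 stall=0 (-) EX@7 MEM@8 WB@9
I4 sub r2 <- r4,r5: IF@6 ID@7 stall=0 (-) EX@8 MEM@9 WB@10

Answer: 5 6 8 9 10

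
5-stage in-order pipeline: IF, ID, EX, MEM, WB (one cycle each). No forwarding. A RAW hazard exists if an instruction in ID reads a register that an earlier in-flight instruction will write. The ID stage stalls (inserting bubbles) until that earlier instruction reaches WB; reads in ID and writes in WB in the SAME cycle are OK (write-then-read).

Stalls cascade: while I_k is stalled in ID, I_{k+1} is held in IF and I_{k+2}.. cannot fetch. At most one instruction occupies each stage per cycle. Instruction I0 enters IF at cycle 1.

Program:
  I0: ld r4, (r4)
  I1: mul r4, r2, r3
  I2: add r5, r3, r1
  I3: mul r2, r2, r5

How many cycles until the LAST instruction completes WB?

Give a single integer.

Answer: 10

Derivation:
I0 ld r4 <- r4: IF@1 ID@2 stall=0 (-) EX@3 MEM@4 WB@5
I1 mul r4 <- r2,r3: IF@2 ID@3 stall=0 (-) EX@4 MEM@5 WB@6
I2 add r5 <- r3,r1: IF@3 ID@4 stall=0 (-) EX@5 MEM@6 WB@7
I3 mul r2 <- r2,r5: IF@4 ID@5 stall=2 (RAW on I2.r5 (WB@7)) EX@8 MEM@9 WB@10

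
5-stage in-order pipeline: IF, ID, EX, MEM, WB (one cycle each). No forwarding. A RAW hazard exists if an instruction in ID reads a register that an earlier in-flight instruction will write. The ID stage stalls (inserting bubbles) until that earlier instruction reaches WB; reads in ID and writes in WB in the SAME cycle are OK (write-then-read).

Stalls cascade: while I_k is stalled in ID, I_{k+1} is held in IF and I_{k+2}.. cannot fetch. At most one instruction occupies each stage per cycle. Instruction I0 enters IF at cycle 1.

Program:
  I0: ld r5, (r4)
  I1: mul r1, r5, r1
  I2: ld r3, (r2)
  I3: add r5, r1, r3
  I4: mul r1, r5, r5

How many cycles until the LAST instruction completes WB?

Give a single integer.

Answer: 15

Derivation:
I0 ld r5 <- r4: IF@1 ID@2 stall=0 (-) EX@3 MEM@4 WB@5
I1 mul r1 <- r5,r1: IF@2 ID@3 stall=2 (RAW on I0.r5 (WB@5)) EX@6 MEM@7 WB@8
I2 ld r3 <- r2: IF@3 ID@6 stall=0 (-) EX@7 MEM@8 WB@9
I3 add r5 <- r1,r3: IF@6 ID@7 stall=2 (RAW on I2.r3 (WB@9)) EX@10 MEM@11 WB@12
I4 mul r1 <- r5,r5: IF@7 ID@10 stall=2 (RAW on I3.r5 (WB@12)) EX@13 MEM@14 WB@15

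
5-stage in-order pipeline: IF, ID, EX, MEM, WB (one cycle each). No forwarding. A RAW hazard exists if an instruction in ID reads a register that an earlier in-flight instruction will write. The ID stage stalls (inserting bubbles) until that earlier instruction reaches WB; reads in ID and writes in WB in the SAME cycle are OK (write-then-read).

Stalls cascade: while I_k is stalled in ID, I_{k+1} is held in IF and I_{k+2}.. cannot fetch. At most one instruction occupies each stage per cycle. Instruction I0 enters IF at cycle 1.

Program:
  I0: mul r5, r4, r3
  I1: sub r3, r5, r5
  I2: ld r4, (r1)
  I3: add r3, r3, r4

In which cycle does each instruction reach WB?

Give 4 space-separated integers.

Answer: 5 8 9 12

Derivation:
I0 mul r5 <- r4,r3: IF@1 ID@2 stall=0 (-) EX@3 MEM@4 WB@5
I1 sub r3 <- r5,r5: IF@2 ID@3 stall=2 (RAW on I0.r5 (WB@5)) EX@6 MEM@7 WB@8
I2 ld r4 <- r1: IF@3 ID@6 stall=0 (-) EX@7 MEM@8 WB@9
I3 add r3 <- r3,r4: IF@6 ID@7 stall=2 (RAW on I2.r4 (WB@9)) EX@10 MEM@11 WB@12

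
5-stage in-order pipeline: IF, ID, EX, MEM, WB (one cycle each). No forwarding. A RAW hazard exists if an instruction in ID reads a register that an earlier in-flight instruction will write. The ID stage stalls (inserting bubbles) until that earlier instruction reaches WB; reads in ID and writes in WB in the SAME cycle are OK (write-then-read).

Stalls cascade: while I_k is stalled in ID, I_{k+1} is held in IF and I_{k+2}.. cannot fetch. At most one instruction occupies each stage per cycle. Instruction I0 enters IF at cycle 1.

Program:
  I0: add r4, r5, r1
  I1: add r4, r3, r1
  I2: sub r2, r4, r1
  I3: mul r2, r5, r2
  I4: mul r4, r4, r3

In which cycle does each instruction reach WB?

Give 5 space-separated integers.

I0 add r4 <- r5,r1: IF@1 ID@2 stall=0 (-) EX@3 MEM@4 WB@5
I1 add r4 <- r3,r1: IF@2 ID@3 stall=0 (-) EX@4 MEM@5 WB@6
I2 sub r2 <- r4,r1: IF@3 ID@4 stall=2 (RAW on I1.r4 (WB@6)) EX@7 MEM@8 WB@9
I3 mul r2 <- r5,r2: IF@4 ID@7 stall=2 (RAW on I2.r2 (WB@9)) EX@10 MEM@11 WB@12
I4 mul r4 <- r4,r3: IF@7 ID@10 stall=0 (-) EX@11 MEM@12 WB@13

Answer: 5 6 9 12 13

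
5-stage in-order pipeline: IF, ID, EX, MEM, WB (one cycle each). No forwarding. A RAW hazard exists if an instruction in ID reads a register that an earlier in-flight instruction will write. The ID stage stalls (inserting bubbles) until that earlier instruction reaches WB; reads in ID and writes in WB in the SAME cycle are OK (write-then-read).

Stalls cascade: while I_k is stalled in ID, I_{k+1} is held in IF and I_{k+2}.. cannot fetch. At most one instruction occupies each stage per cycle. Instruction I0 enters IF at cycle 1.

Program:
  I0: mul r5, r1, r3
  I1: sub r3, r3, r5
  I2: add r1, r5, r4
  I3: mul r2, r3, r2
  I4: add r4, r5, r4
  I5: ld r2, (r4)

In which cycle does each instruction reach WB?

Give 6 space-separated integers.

Answer: 5 8 9 11 12 15

Derivation:
I0 mul r5 <- r1,r3: IF@1 ID@2 stall=0 (-) EX@3 MEM@4 WB@5
I1 sub r3 <- r3,r5: IF@2 ID@3 stall=2 (RAW on I0.r5 (WB@5)) EX@6 MEM@7 WB@8
I2 add r1 <- r5,r4: IF@3 ID@6 stall=0 (-) EX@7 MEM@8 WB@9
I3 mul r2 <- r3,r2: IF@6 ID@7 stall=1 (RAW on I1.r3 (WB@8)) EX@9 MEM@10 WB@11
I4 add r4 <- r5,r4: IF@7 ID@9 stall=0 (-) EX@10 MEM@11 WB@12
I5 ld r2 <- r4: IF@9 ID@10 stall=2 (RAW on I4.r4 (WB@12)) EX@13 MEM@14 WB@15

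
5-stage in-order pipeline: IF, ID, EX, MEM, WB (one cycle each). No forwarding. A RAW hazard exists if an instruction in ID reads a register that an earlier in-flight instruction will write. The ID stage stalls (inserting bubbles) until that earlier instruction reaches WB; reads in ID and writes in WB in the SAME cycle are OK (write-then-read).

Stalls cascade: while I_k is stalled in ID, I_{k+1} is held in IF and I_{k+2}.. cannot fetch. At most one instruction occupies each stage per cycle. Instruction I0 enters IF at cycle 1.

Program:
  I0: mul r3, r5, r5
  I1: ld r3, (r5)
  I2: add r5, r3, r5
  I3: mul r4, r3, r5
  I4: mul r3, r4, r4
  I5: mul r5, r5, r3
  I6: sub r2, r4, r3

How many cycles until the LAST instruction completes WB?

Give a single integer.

Answer: 19

Derivation:
I0 mul r3 <- r5,r5: IF@1 ID@2 stall=0 (-) EX@3 MEM@4 WB@5
I1 ld r3 <- r5: IF@2 ID@3 stall=0 (-) EX@4 MEM@5 WB@6
I2 add r5 <- r3,r5: IF@3 ID@4 stall=2 (RAW on I1.r3 (WB@6)) EX@7 MEM@8 WB@9
I3 mul r4 <- r3,r5: IF@4 ID@7 stall=2 (RAW on I2.r5 (WB@9)) EX@10 MEM@11 WB@12
I4 mul r3 <- r4,r4: IF@7 ID@10 stall=2 (RAW on I3.r4 (WB@12)) EX@13 MEM@14 WB@15
I5 mul r5 <- r5,r3: IF@10 ID@13 stall=2 (RAW on I4.r3 (WB@15)) EX@16 MEM@17 WB@18
I6 sub r2 <- r4,r3: IF@13 ID@16 stall=0 (-) EX@17 MEM@18 WB@19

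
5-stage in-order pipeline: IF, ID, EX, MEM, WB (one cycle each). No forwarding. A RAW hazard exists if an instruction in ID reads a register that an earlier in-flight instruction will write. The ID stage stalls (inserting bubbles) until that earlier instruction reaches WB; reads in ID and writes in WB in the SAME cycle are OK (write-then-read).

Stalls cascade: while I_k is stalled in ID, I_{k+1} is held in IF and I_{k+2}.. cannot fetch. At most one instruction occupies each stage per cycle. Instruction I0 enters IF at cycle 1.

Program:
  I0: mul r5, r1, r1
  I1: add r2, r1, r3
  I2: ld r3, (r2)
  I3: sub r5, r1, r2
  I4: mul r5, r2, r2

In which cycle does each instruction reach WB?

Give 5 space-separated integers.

I0 mul r5 <- r1,r1: IF@1 ID@2 stall=0 (-) EX@3 MEM@4 WB@5
I1 add r2 <- r1,r3: IF@2 ID@3 stall=0 (-) EX@4 MEM@5 WB@6
I2 ld r3 <- r2: IF@3 ID@4 stall=2 (RAW on I1.r2 (WB@6)) EX@7 MEM@8 WB@9
I3 sub r5 <- r1,r2: IF@4 ID@7 stall=0 (-) EX@8 MEM@9 WB@10
I4 mul r5 <- r2,r2: IF@7 ID@8 stall=0 (-) EX@9 MEM@10 WB@11

Answer: 5 6 9 10 11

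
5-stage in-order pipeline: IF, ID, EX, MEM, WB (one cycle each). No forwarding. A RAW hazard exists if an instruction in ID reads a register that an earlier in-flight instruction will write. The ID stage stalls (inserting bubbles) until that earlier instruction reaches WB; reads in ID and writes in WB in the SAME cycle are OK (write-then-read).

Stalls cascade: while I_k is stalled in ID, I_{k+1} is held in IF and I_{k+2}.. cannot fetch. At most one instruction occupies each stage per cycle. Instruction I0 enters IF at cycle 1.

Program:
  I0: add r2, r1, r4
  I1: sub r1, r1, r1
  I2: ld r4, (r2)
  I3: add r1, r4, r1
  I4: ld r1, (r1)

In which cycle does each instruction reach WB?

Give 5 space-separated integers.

I0 add r2 <- r1,r4: IF@1 ID@2 stall=0 (-) EX@3 MEM@4 WB@5
I1 sub r1 <- r1,r1: IF@2 ID@3 stall=0 (-) EX@4 MEM@5 WB@6
I2 ld r4 <- r2: IF@3 ID@4 stall=1 (RAW on I0.r2 (WB@5)) EX@6 MEM@7 WB@8
I3 add r1 <- r4,r1: IF@4 ID@6 stall=2 (RAW on I2.r4 (WB@8)) EX@9 MEM@10 WB@11
I4 ld r1 <- r1: IF@6 ID@9 stall=2 (RAW on I3.r1 (WB@11)) EX@12 MEM@13 WB@14

Answer: 5 6 8 11 14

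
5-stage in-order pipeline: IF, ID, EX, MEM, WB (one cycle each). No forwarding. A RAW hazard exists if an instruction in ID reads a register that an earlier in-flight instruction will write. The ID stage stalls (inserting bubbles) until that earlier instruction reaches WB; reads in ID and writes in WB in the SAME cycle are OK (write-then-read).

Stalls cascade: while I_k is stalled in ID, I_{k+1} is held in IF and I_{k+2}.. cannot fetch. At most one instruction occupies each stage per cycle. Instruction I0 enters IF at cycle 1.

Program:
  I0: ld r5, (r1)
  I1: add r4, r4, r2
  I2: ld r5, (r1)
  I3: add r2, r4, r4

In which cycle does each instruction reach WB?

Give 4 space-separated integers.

I0 ld r5 <- r1: IF@1 ID@2 stall=0 (-) EX@3 MEM@4 WB@5
I1 add r4 <- r4,r2: IF@2 ID@3 stall=0 (-) EX@4 MEM@5 WB@6
I2 ld r5 <- r1: IF@3 ID@4 stall=0 (-) EX@5 MEM@6 WB@7
I3 add r2 <- r4,r4: IF@4 ID@5 stall=1 (RAW on I1.r4 (WB@6)) EX@7 MEM@8 WB@9

Answer: 5 6 7 9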